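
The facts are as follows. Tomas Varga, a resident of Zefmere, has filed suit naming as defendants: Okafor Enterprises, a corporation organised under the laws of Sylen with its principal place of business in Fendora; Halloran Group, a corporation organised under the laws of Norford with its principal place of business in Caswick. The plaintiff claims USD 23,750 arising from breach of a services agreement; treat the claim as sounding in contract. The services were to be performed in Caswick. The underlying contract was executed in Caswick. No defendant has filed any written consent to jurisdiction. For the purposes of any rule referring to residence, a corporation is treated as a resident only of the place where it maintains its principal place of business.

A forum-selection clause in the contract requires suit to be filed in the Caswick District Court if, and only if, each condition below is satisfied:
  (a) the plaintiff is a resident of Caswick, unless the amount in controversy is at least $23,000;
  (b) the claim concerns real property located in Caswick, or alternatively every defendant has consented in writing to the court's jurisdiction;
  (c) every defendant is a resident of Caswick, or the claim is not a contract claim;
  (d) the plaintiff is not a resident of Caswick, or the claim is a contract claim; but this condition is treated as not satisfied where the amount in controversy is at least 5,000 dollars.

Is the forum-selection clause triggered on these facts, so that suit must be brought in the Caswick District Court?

No

The Caswick District Court:
  (a) The plaintiff resides in Zefmere, not Caswick. However, the amount in controversy is 23,750 dollars, which meets the $23,000 floor, so the 'unless' proviso supplies this condition. Satisfied.
  (b) The claim does not concern real property; no such written consent has been filed — every alternative fails. Fails.
  (c) The defendants reside as follows — Okafor Enterprises in Fendora, Halloran Group in Caswick — not all in Caswick; the claim is a contract claim — none of the alternatives is met. Condition not met.
  (d) The plaintiff resides in Zefmere, which is not Caswick, so one alternative holds. But the carve-out bites: the amount in controversy is USD 23,750, which meets the 5,000 dollars floor. Not satisfied.
  → The clause does not apply.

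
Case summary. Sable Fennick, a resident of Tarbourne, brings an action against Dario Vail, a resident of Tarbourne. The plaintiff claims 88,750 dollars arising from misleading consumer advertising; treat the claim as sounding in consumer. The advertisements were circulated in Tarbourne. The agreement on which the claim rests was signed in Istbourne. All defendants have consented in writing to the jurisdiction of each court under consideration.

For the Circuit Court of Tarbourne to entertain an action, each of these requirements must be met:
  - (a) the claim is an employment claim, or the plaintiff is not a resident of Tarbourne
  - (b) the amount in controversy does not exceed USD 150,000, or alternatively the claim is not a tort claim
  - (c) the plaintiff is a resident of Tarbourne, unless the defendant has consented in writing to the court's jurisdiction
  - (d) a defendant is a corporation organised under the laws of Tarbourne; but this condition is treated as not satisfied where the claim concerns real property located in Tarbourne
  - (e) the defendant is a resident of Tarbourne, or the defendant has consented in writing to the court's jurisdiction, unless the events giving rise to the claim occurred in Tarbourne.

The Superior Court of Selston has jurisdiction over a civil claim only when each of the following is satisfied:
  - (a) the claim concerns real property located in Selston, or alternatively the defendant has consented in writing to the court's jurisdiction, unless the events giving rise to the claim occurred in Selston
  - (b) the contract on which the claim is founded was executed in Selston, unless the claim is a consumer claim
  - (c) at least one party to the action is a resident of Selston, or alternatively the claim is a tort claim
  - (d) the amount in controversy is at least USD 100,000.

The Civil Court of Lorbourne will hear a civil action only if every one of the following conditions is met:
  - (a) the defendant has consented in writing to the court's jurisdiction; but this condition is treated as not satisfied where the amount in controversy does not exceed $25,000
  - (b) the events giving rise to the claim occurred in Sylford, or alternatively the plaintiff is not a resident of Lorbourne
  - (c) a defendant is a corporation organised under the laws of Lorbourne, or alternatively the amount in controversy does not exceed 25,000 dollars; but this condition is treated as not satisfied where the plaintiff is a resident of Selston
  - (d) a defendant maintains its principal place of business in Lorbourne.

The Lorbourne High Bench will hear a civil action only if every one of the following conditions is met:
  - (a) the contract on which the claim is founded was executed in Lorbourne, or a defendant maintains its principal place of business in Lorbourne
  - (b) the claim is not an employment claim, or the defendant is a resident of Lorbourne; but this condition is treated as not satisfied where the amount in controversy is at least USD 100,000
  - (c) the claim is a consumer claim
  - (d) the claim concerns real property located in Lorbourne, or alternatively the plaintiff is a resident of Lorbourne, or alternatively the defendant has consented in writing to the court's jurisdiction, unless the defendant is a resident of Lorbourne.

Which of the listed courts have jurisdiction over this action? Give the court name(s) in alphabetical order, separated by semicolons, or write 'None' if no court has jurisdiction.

None

The Circuit Court of Tarbourne:
  (a) The claim is a consumer claim, not an employment claim; the plaintiff resides in Tarbourne — none of the alternatives is met. Condition not met.
  (b) The amount in controversy is 88,750 dollars, within the $150,000 ceiling, so one alternative holds. Condition met.
  (c) The plaintiff resides in Tarbourne. Met.
  (d) No defendant is a corporation. Fails.
  (e) The defendant resides in Tarbourne, which satisfies one of the alternatives. Met.
  → Not every requirement is met — no jurisdiction.
The Superior Court of Selston:
  (a) Every defendant has filed written consent, so one alternative holds. Satisfied.
  (b) The contract was executed in Istbourne, not Selston. But the claim is a consumer claim, and the 'unless' clause therefore excuses the requirement. Satisfied.
  (c) No party resides in Selston; the claim is a consumer claim, not a tort claim — none of the alternatives is met. Fails.
  (d) The amount in controversy is 88,750 dollars, below the $100,000 floor. Not satisfied.
  → At least one condition fails; no jurisdiction.
The Civil Court of Lorbourne:
  (a) Every defendant has filed written consent. And the carve-out is inapplicable — the amount in controversy is $88,750, above the USD 25,000 ceiling. Satisfied.
  (b) The plaintiff resides in Tarbourne, which is not Lorbourne, which satisfies one of the alternatives. Condition met.
  (c) No defendant is a corporation; the amount in controversy is 88,750 dollars, above the USD 25,000 ceiling — none of the alternatives is met. Not satisfied.
  (d) No defendant is a corporation. Not satisfied.
  → No jurisdiction.
The Lorbourne High Bench:
  (a) The contract was executed in Istbourne, not Lorbourne; no defendant is a corporation — every alternative fails. Fails.
  (b) The claim is a consumer claim, not an employment claim, so one alternative holds. And the carve-out is inapplicable — the amount in controversy is 88,750 dollars, below the 100,000 dollars floor. Met.
  (c) The claim is a consumer claim. Satisfied.
  (d) Every defendant has filed written consent, so one alternative holds. Met.
  → Not every requirement is met — no jurisdiction.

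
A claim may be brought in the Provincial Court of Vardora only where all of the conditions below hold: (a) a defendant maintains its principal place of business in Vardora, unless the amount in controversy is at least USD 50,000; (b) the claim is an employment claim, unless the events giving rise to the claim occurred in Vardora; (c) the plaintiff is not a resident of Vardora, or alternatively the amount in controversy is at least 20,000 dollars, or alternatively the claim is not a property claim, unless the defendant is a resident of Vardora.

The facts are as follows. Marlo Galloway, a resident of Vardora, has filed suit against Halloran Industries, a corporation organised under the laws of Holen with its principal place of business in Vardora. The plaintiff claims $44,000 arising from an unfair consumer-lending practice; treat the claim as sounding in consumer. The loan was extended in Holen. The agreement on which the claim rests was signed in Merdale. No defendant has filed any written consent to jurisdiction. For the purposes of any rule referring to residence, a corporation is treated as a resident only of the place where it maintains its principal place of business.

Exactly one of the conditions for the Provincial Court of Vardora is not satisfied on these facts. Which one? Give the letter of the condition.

(b)

The Provincial Court of Vardora:
  (a) Halloran Industries has its principal place of business in Vardora. Met.
  (b) The claim is a consumer claim, not an employment claim. And the operative events occurred in Holen, not Vardora, so the proviso does not save it. Not satisfied.
  (c) The amount in controversy is $44,000, which meets the $20,000 floor, which satisfies one of the alternatives. Met.
Only condition (b) fails.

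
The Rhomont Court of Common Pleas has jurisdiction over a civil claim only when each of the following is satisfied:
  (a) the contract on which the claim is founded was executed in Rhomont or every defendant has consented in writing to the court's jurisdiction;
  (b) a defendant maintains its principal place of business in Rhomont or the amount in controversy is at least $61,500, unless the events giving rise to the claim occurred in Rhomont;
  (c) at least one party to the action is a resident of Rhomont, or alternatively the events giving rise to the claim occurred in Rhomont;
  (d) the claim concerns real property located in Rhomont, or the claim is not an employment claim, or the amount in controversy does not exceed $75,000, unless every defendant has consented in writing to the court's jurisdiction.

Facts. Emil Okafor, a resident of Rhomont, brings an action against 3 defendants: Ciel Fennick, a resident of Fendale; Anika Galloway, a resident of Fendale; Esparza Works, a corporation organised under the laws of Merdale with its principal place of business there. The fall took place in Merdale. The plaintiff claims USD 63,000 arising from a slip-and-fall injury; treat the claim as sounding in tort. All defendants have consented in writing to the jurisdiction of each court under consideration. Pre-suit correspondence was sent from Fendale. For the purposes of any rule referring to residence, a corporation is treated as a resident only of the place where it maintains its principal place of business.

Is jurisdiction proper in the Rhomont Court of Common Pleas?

The Rhomont Court of Common Pleas:
  (a) Every defendant has filed written consent, so one alternative holds. Satisfied.
  (b) The amount in controversy is USD 63,000, which meets the USD 61,500 floor, so one alternative holds. Satisfied.
  (c) Emil Okafor resides in Rhomont, which satisfies one of the alternatives. Condition met.
  (d) The claim is a tort claim, not an employment claim, so one alternative holds. Condition met.
  → Jurisdiction lies.

Yes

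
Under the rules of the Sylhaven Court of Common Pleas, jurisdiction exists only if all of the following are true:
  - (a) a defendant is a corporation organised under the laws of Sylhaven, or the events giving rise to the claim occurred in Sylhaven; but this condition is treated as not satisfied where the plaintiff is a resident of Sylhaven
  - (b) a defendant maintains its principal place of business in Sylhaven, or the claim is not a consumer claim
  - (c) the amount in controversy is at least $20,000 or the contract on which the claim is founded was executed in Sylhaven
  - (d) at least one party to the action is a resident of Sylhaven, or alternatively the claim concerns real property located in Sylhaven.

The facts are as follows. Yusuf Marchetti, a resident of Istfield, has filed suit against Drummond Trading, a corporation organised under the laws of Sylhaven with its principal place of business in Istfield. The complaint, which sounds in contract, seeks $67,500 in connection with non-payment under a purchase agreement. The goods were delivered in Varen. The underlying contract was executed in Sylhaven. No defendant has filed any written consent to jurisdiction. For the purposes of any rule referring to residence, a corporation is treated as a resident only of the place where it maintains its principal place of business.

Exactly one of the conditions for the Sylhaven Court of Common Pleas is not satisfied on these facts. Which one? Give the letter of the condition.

The Sylhaven Court of Common Pleas:
  (a) Drummond Trading is organised under the laws of Sylhaven, so this disjunct is met. And the carve-out is inapplicable — the plaintiff resides in Istfield, not Sylhaven. Satisfied.
  (b) The claim is a contract claim, not a consumer claim, which satisfies one of the alternatives. Met.
  (c) The amount in controversy is USD 67,500, which meets the 20,000 dollars floor, so this disjunct is met. Condition met.
  (d) No party resides in Sylhaven; the claim does not concern real property — every alternative fails. Fails.
Only condition (d) fails.

(d)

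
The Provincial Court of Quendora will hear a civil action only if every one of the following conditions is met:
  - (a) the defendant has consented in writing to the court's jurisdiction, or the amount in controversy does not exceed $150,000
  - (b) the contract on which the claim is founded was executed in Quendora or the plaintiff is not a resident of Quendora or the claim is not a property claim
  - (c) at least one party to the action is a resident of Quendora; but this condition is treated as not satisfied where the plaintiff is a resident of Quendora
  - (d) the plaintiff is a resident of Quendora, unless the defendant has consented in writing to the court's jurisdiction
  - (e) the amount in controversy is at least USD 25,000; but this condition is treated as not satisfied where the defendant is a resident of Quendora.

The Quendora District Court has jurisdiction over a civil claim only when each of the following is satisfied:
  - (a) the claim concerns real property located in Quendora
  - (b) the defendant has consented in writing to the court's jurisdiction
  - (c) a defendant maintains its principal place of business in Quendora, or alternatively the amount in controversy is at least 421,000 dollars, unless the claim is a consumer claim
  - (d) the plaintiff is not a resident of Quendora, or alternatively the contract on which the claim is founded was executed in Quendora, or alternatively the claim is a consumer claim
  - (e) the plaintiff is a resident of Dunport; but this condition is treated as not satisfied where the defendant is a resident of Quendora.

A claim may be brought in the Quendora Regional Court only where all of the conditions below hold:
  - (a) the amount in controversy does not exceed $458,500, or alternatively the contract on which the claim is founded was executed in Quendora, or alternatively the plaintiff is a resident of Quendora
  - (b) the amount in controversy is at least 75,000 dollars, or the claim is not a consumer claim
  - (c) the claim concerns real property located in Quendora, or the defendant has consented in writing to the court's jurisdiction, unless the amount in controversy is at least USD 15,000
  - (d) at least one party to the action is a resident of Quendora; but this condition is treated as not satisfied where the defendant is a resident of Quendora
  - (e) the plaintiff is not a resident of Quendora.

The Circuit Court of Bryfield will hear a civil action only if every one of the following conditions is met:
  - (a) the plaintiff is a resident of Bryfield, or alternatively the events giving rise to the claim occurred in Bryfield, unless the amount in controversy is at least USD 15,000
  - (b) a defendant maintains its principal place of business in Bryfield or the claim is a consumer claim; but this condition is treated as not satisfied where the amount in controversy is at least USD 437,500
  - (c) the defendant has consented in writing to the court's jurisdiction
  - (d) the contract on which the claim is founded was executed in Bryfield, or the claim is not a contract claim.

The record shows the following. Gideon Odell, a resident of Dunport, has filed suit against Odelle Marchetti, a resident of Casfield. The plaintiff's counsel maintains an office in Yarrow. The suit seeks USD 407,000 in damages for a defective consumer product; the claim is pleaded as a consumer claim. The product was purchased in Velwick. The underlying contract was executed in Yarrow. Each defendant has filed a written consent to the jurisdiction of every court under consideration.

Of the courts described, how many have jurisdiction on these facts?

The Provincial Court of Quendora:
  (a) Every defendant has filed written consent, so this disjunct is met. Satisfied.
  (b) The plaintiff resides in Dunport, which is not Quendora — that alternative is enough. Condition met.
  (c) No party resides in Quendora. Not satisfied.
  (d) The plaintiff resides in Dunport, not Quendora. But every defendant has filed written consent, and the 'unless' clause therefore excuses the requirement. Satisfied.
  (e) The amount in controversy is USD 407,000, which meets the $25,000 floor. The carve-out does not apply: the defendant resides in Casfield, not Quendora. Met.
  → The court lacks jurisdiction.
The Quendora District Court:
  (a) The claim does not concern real property. Not met.
  (b) Every defendant has filed written consent. Condition met.
  (c) No defendant is a corporation; the amount in controversy is $407,000, below the $421,000 floor — no alternative holds. The proviso rescues it, though: the claim is a consumer claim. Satisfied.
  (d) The plaintiff resides in Dunport, which is not Quendora, so this disjunct is met. Met.
  (e) The plaintiff resides in Dunport. And the carve-out is inapplicable — the defendant resides in Casfield, not Quendora. Satisfied.
  → The court lacks jurisdiction.
The Quendora Regional Court:
  (a) The amount in controversy is $407,000, within the USD 458,500 ceiling, so this disjunct is met. Condition met.
  (b) The amount in controversy is $407,000, which meets the USD 75,000 floor, so one alternative holds. Satisfied.
  (c) Every defendant has filed written consent, which satisfies one of the alternatives. Condition met.
  (d) No party resides in Quendora. Not satisfied.
  (e) The plaintiff resides in Dunport, which is not Quendora. Condition met.
  → The court lacks jurisdiction.
The Circuit Court of Bryfield:
  (a) The plaintiff resides in Dunport, not Bryfield; the operative events occurred in Velwick, not Bryfield — none of the alternatives is met. But the amount in controversy is $407,000, which meets the $15,000 floor, and the 'unless' clause therefore excuses the requirement. Condition met.
  (b) The claim is a consumer claim — that alternative is enough. The exception is not triggered, since the amount in controversy is 407,000 dollars, below the USD 437,500 floor. Satisfied.
  (c) Every defendant has filed written consent. Satisfied.
  (d) The claim is a consumer claim, not a contract claim, which satisfies one of the alternatives. Satisfied.
  → The court has jurisdiction.
Courts with jurisdiction: the Circuit Court of Bryfield — 1 in total.

1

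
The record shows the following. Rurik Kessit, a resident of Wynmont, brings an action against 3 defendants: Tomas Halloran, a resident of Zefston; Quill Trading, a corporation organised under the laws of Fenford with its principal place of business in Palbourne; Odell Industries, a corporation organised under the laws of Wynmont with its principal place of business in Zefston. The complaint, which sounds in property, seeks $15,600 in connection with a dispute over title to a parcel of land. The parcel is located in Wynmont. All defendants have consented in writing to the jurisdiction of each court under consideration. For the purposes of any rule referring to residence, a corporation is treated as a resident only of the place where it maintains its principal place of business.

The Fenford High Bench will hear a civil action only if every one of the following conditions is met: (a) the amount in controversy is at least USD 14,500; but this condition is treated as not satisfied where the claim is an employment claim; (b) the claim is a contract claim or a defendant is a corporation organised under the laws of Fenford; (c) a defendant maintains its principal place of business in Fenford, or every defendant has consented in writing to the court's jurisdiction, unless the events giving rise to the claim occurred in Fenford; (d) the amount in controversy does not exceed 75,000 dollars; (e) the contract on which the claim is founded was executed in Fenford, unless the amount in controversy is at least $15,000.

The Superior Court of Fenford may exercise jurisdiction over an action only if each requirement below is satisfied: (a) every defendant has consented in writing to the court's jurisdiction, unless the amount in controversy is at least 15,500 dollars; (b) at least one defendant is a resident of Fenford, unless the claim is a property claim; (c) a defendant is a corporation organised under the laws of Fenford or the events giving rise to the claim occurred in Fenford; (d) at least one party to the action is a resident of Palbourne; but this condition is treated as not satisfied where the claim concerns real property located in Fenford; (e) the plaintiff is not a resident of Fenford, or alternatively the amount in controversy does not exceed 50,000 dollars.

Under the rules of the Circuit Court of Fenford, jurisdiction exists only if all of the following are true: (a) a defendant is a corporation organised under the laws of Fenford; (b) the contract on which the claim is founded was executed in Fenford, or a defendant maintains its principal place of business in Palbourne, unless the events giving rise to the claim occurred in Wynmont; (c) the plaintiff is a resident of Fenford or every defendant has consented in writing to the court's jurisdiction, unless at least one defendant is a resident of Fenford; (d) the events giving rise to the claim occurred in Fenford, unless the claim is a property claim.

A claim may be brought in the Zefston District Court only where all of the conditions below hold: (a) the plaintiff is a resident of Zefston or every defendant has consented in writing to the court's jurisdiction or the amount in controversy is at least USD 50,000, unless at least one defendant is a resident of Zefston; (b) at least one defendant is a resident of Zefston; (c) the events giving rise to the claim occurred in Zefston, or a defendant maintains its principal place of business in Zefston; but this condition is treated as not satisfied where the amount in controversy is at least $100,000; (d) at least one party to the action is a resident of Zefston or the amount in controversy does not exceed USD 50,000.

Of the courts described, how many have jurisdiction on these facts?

4

The Fenford High Bench:
  (a) The amount in controversy is 15,600 dollars, which meets the USD 14,500 floor. And the carve-out is inapplicable — the claim is a property claim, not an employment claim. Satisfied.
  (b) Quill Trading is organised under the laws of Fenford — that alternative is enough. Satisfied.
  (c) Every defendant has filed written consent, which satisfies one of the alternatives. Met.
  (d) The amount in controversy is $15,600, within the $75,000 ceiling. Condition met.
  (e) No contract (and hence no place of execution) is alleged. The proviso rescues it, though: the amount in controversy is USD 15,600, which meets the $15,000 floor. Met.
  → Jurisdiction lies.
The Superior Court of Fenford:
  (a) Every defendant has filed written consent. Condition met.
  (b) No defendant resides in Fenford (they reside in Zefston, Palbourne, Zefston). But the claim is a property claim, and the 'unless' clause therefore excuses the requirement. Met.
  (c) Quill Trading is organised under the laws of Fenford, so this disjunct is met. Condition met.
  (d) Quill Trading resides in Palbourne. And the carve-out is inapplicable — the property lies in Wynmont, not Fenford. Met.
  (e) The plaintiff resides in Wynmont, which is not Fenford, so this disjunct is met. Satisfied.
  → Every requirement is satisfied — jurisdiction.
The Circuit Court of Fenford:
  (a) Quill Trading is organised under the laws of Fenford. Satisfied.
  (b) Quill Trading has its principal place of business in Palbourne, so this disjunct is met. Satisfied.
  (c) Every defendant has filed written consent, which satisfies one of the alternatives. Met.
  (d) The operative events occurred in Wynmont, not Fenford. However, the claim is a property claim, so the 'unless' proviso supplies this condition. Condition met.
  → All conditions met; jurisdiction exists.
The Zefston District Court:
  (a) Every defendant has filed written consent, so this disjunct is met. Met.
  (b) Tomas Halloran resides in Zefston. Met.
  (c) Odell Industries has its principal place of business in Zefston — that alternative is enough. The exception is not triggered, since the amount in controversy is 15,600 dollars, below the 100,000 dollars floor. Met.
  (d) Tomas Halloran resides in Zefston, so this disjunct is met. Condition met.
  → All conditions met; jurisdiction exists.
Courts with jurisdiction: the Fenford High Bench, the Superior Court of Fenford, the Circuit Court of Fenford, the Zefston District Court — 4 in total.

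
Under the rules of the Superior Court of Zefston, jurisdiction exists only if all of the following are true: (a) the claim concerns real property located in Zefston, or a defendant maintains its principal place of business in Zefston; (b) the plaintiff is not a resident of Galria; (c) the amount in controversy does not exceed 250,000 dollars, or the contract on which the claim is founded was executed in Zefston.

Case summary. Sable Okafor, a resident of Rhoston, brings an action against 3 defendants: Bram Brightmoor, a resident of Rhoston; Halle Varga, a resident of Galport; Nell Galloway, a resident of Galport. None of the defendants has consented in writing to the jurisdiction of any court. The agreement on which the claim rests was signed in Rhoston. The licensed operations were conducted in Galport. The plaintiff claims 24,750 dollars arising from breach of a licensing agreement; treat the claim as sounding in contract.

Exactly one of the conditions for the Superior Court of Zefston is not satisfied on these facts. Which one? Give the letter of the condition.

(a)

The Superior Court of Zefston:
  (a) The claim does not concern real property; no defendant is a corporation — no alternative holds. Not met.
  (b) The plaintiff resides in Rhoston, which is not Galria. Condition met.
  (c) The amount in controversy is 24,750 dollars, within the 250,000 dollars ceiling — that alternative is enough. Met.
Only condition (a) fails.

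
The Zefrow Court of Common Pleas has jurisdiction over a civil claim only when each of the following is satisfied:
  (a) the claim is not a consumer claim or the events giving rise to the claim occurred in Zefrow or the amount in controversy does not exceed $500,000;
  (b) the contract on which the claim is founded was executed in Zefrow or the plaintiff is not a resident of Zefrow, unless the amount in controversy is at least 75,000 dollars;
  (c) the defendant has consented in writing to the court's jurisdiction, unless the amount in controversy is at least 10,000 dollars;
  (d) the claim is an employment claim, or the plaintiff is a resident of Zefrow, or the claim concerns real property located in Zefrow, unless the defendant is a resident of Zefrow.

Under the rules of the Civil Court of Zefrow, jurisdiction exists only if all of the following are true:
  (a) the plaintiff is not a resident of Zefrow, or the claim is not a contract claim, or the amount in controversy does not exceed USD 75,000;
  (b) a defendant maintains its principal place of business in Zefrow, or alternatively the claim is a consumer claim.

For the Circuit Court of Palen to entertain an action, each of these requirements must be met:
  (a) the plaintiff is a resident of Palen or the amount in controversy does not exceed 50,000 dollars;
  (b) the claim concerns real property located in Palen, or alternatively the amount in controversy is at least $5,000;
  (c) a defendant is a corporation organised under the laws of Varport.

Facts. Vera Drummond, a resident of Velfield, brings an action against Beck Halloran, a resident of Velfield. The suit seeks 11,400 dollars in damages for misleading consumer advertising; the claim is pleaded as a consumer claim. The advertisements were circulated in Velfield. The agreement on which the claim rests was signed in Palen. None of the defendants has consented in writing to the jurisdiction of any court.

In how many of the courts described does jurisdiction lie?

The Zefrow Court of Common Pleas:
  (a) The amount in controversy is 11,400 dollars, within the USD 500,000 ceiling, so this disjunct is met. Met.
  (b) The plaintiff resides in Velfield, which is not Zefrow, so one alternative holds. Condition met.
  (c) No such written consent has been filed. The proviso rescues it, though: the amount in controversy is USD 11,400, which meets the $10,000 floor. Satisfied.
  (d) The claim is a consumer claim, not an employment claim; the plaintiff resides in Velfield, not Zefrow; the claim does not concern real property — none of the alternatives is met. Nor does the 'unless' clause help: the defendant resides in Velfield, not Zefrow. Not satisfied.
  → No jurisdiction.
The Civil Court of Zefrow:
  (a) The plaintiff resides in Velfield, which is not Zefrow, so this disjunct is met. Satisfied.
  (b) The claim is a consumer claim — that alternative is enough. Condition met.
  → Jurisdiction lies.
The Circuit Court of Palen:
  (a) The amount in controversy is 11,400 dollars, within the USD 50,000 ceiling, which satisfies one of the alternatives. Satisfied.
  (b) The amount in controversy is USD 11,400, which meets the $5,000 floor — that alternative is enough. Condition met.
  (c) No defendant is a corporation. Condition not met.
  → The court lacks jurisdiction.
Courts with jurisdiction: the Civil Court of Zefrow — 1 in total.

1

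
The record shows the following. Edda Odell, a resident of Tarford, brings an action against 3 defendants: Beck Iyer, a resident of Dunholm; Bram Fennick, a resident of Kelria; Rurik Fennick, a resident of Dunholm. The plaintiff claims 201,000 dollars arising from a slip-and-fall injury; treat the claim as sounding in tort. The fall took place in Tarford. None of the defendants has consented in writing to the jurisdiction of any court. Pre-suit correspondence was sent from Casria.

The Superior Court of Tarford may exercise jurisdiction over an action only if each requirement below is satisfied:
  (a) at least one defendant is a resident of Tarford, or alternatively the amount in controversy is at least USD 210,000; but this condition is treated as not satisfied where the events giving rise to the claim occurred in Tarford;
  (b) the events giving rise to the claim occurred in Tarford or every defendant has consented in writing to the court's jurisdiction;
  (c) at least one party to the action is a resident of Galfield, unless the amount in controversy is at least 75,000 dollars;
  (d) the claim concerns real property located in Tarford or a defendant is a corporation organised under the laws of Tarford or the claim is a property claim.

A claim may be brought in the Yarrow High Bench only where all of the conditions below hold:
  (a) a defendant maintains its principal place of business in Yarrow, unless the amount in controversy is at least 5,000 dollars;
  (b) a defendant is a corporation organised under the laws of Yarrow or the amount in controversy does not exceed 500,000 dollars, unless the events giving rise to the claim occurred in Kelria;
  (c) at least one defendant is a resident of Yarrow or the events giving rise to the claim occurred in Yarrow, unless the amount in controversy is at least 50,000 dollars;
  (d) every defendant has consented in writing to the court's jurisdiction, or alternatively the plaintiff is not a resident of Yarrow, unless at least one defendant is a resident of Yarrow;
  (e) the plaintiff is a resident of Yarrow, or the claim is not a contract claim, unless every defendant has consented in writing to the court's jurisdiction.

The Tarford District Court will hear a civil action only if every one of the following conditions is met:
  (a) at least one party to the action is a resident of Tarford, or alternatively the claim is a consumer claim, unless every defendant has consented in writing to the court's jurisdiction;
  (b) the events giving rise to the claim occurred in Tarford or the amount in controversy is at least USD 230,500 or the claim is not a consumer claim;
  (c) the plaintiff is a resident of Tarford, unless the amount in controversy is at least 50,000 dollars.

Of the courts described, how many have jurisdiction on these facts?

2

The Superior Court of Tarford:
  (a) No defendant resides in Tarford (they reside in Dunholm, Kelria, Dunholm); the amount in controversy is USD 201,000, below the USD 210,000 floor — every alternative fails. Not satisfied.
  (b) The operative events occurred in Tarford, so one alternative holds. Satisfied.
  (c) No party resides in Galfield. But the amount in controversy is USD 201,000, which meets the USD 75,000 floor, and the 'unless' clause therefore excuses the requirement. Condition met.
  (d) The claim does not concern real property; no defendant is a corporation; the claim is a tort claim, not a property claim — no alternative holds. Not met.
  → No jurisdiction.
The Yarrow High Bench:
  (a) No defendant is a corporation. However, the amount in controversy is 201,000 dollars, which meets the $5,000 floor, so the 'unless' proviso supplies this condition. Satisfied.
  (b) The amount in controversy is USD 201,000, within the USD 500,000 ceiling — that alternative is enough. Condition met.
  (c) No defendant resides in Yarrow (they reside in Dunholm, Kelria, Dunholm); the operative events occurred in Tarford, not Yarrow — every alternative fails. But the amount in controversy is $201,000, which meets the $50,000 floor, and the 'unless' clause therefore excuses the requirement. Met.
  (d) The plaintiff resides in Tarford, which is not Yarrow — that alternative is enough. Met.
  (e) The claim is a tort claim, not a contract claim — that alternative is enough. Condition met.
  → Jurisdiction lies.
The Tarford District Court:
  (a) Edda Odell resides in Tarford, so this disjunct is met. Met.
  (b) The operative events occurred in Tarford — that alternative is enough. Satisfied.
  (c) The plaintiff resides in Tarford. Met.
  → Jurisdiction lies.
Courts with jurisdiction: the Yarrow High Bench, the Tarford District Court — 2 in total.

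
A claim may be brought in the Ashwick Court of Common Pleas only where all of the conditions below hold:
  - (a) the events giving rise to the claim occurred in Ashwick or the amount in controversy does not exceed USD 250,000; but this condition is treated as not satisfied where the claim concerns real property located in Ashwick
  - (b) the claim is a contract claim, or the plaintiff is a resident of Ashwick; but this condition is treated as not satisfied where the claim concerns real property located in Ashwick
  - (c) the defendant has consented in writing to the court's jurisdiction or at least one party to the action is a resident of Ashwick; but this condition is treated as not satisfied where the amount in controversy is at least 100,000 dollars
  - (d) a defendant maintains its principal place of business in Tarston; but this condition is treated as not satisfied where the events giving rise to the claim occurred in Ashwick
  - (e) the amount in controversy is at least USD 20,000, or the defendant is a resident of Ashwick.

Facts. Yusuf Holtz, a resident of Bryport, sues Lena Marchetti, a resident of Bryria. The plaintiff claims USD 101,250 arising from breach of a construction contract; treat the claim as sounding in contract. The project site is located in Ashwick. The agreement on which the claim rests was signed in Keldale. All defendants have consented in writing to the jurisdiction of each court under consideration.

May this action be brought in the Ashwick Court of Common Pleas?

The Ashwick Court of Common Pleas:
  (a) The operative events occurred in Ashwick, which satisfies one of the alternatives. The exception is not triggered, since the claim does not concern real property. Met.
  (b) The claim is a contract claim, so one alternative holds. And the carve-out is inapplicable — the claim does not concern real property. Met.
  (c) Every defendant has filed written consent, which satisfies one of the alternatives. But the amount in controversy is USD 101,250, which meets the USD 100,000 floor, triggering the carve-out and defeating this condition. Fails.
  (d) No defendant is a corporation. Fails.
  (e) The amount in controversy is 101,250 dollars, which meets the USD 20,000 floor, so this disjunct is met. Satisfied.
  → Not every requirement is met — no jurisdiction.

No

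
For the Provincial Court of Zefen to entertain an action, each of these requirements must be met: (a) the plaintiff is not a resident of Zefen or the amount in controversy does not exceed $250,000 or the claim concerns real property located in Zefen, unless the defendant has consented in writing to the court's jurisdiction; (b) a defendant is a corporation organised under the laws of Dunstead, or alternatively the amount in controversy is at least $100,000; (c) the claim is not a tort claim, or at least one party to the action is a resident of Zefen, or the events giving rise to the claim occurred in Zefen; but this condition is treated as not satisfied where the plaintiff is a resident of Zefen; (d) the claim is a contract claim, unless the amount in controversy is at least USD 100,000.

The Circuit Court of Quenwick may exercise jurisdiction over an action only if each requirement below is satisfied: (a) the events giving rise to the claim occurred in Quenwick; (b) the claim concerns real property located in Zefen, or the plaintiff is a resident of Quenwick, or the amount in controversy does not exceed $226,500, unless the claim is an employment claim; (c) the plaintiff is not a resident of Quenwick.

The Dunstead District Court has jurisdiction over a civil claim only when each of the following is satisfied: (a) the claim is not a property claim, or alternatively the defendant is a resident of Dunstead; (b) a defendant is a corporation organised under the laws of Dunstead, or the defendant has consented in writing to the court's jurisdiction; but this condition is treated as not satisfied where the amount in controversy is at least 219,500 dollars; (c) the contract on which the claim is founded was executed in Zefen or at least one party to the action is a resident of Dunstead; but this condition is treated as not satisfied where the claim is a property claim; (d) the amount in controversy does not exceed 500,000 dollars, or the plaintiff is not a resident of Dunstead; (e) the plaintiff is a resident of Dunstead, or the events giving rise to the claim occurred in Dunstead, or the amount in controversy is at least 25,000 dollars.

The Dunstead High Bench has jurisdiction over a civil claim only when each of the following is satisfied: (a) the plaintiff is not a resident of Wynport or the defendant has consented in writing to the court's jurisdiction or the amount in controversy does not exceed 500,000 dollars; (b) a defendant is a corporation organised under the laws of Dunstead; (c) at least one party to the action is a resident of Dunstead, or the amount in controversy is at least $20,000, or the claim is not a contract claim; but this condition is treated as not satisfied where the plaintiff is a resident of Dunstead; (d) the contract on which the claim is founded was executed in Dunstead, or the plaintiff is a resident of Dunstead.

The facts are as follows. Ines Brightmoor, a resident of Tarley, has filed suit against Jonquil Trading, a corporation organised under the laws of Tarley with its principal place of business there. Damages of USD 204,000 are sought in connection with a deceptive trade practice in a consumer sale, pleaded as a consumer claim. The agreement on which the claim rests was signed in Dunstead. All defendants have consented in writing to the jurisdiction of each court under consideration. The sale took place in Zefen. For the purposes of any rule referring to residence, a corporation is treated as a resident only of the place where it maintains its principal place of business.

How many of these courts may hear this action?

The Provincial Court of Zefen:
  (a) The plaintiff resides in Tarley, which is not Zefen — that alternative is enough. Condition met.
  (b) The amount in controversy is 204,000 dollars, which meets the 100,000 dollars floor, so this disjunct is met. Met.
  (c) The claim is a consumer claim, not a tort claim, so this disjunct is met. The exception is not triggered, since the plaintiff resides in Tarley, not Zefen. Met.
  (d) The claim is a consumer claim, not a contract claim. But the amount in controversy is $204,000, which meets the $100,000 floor, and the 'unless' clause therefore excuses the requirement. Satisfied.
  → The court has jurisdiction.
The Circuit Court of Quenwick:
  (a) The operative events occurred in Zefen, not Quenwick. Not satisfied.
  (b) The amount in controversy is 204,000 dollars, within the 226,500 dollars ceiling — that alternative is enough. Satisfied.
  (c) The plaintiff resides in Tarley, which is not Quenwick. Satisfied.
  → At least one condition fails; no jurisdiction.
The Dunstead District Court:
  (a) The claim is a consumer claim, not a property claim, which satisfies one of the alternatives. Satisfied.
  (b) Every defendant has filed written consent — that alternative is enough. The exception is not triggered, since the amount in controversy is 204,000 dollars, below the $219,500 floor. Met.
  (c) The contract was executed in Dunstead, not Zefen; no party resides in Dunstead — none of the alternatives is met. Not met.
  (d) The amount in controversy is $204,000, within the USD 500,000 ceiling, so this disjunct is met. Met.
  (e) The amount in controversy is 204,000 dollars, which meets the USD 25,000 floor — that alternative is enough. Met.
  → No jurisdiction.
The Dunstead High Bench:
  (a) The plaintiff resides in Tarley, which is not Wynport — that alternative is enough. Satisfied.
  (b) The corporate defendant(s) are organised in Tarley, not Dunstead. Not satisfied.
  (c) The amount in controversy is 204,000 dollars, which meets the $20,000 floor, which satisfies one of the alternatives. The carve-out does not apply: the plaintiff resides in Tarley, not Dunstead. Condition met.
  (d) The contract was executed in Dunstead, so this disjunct is met. Met.
  → Not every requirement is met — no jurisdiction.
Courts with jurisdiction: the Provincial Court of Zefen — 1 in total.

1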